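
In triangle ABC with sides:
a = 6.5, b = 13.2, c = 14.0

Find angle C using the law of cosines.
c² = a² + b² − 2ab·cos(C)  ⇒  cos(C) = (a² + b² − c²)/(2ab)
cos(C) = (6.5² + 13.2² − 14.0²)/(2·6.5·13.2) = (42.25 + 174.24 − 196)/171.6 = 20.49/171.6 ≈ 0.119406
C = arccos(0.119406) ≈ 83.1422°

C = 83.14°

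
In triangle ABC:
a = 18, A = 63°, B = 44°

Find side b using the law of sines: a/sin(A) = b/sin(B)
a/sin(A) = b/sin(B)  ⇒  b = a·sin(B)/sin(A) = 18·sin(44°)/sin(63°)
sin(44°) ≈ 0.694658, sin(63°) ≈ 0.891007
b ≈ 18·0.694658/0.891007 ≈ 12.5039/0.891007 ≈ 14.0334

b = 14.03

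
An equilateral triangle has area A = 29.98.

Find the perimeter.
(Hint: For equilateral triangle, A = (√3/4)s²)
A = (√3/4)s²  ⇒  s² = 4A/√3 = 4·29.98/√3 = 119.92/1.73205 ≈ 69.2358
s ≈ √69.2358 ≈ 8.32081
Perimeter = 3s ≈ 3·8.32081 ≈ 24.9624

Perimeter = 24.96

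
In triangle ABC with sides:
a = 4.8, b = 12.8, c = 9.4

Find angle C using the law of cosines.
c² = a² + b² − 2ab·cos(C)  ⇒  cos(C) = (a² + b² − c²)/(2ab)
cos(C) = (4.8² + 12.8² − 9.4²)/(2·4.8·12.8) = (23.04 + 163.84 − 88.36)/122.88 = 98.52/122.88 ≈ 0.801758
C = arccos(0.801758) ≈ 36.7017°

C = 36.7°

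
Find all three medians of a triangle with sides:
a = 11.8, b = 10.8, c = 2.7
Median formula: m_a = ½√(2b² + 2c² − a²) (and cyclically). a² = 139.24, b² = 116.64, c² = 7.29.
m_a = ½√(2·116.64 + 2·7.29 − 139.24) = ½√108.62 ≈ ½·10.4221 ≈ 5.21105
m_b = ½√(2·139.24 + 2·7.29 − 116.64) = ½√176.42 ≈ ½·13.2823 ≈ 6.64116
m_c = ½√(2·139.24 + 2·116.64 − 7.29) = ½√504.47 ≈ ½·22.4604 ≈ 11.2302

m_a = 5.211, m_b = 6.641, m_c = 11.23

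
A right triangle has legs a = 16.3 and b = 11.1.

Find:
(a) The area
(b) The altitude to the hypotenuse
(a) The legs are perpendicular, so Area = ½·a·b = ½·16.3·11.1 = ½·180.93 = 90.465
(b) Hypotenuse c = √(a² + b²) = √(265.69 + 123.21) = √388.9 ≈ 19.7205
    Area = ½·c·h_c  ⇒  h_c = 2·Area/c = 180.93/19.7205 ≈ 9.17469

Area = 90.465, h_c = 9.175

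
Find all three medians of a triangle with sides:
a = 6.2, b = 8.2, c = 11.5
Median formula: m_a = ½√(2b² + 2c² − a²) (and cyclically). a² = 38.44, b² = 67.24, c² = 132.25.
m_a = ½√(2·67.24 + 2·132.25 − 38.44) = ½√360.54 ≈ ½·18.9879 ≈ 9.49395
m_b = ½√(2·38.44 + 2·132.25 − 67.24) = ½√274.14 ≈ ½·16.5572 ≈ 8.27859
m_c = ½√(2·38.44 + 2·67.24 − 132.25) = ½√79.11 ≈ ½·8.89438 ≈ 4.44719

m_a = 9.494, m_b = 8.279, m_c = 4.447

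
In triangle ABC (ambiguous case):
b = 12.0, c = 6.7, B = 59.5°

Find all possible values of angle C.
b/sin(B) = c/sin(C)  ⇒  sin(C) = c·sin(B)/b = 6.7·sin(59.5°)/12.0
sin(59.5°) ≈ 0.861629
sin(C) ≈ 6.7·0.861629/12.0 ≈ 5.77292/12.0 ≈ 0.481076
Candidate 1: C₁ = arcsin(0.481076) ≈ 28.7557°  →  A = 180° − 59.5° − 28.7557° ≈ 91.7443° > 0, valid
Candidate 2: C₂ = 180° − C₁ ≈ 151.244°  →  A = 180° − 59.5° − 151.244° ≈ -30.7443° ≤ 0, not a valid triangle

C = 28.76° (one solution)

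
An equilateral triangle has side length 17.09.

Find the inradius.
r = Area/s with s the semi-perimeter.
Area = (√3/4)·17.09² = (√3/4)·292.0681 ≈ 0.433013·292.0681 ≈ 126.469
s = 3·17.09/2 = 25.635
r ≈ 126.469/25.635 ≈ 4.93346
(Equivalently r = side/(2√3) = 17.09/3.4641 ≈ 4.93346.)

r = 4.933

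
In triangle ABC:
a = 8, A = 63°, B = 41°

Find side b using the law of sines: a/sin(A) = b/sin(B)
a/sin(A) = b/sin(B)  ⇒  b = a·sin(B)/sin(A) = 8·sin(41°)/sin(63°)
sin(41°) ≈ 0.656059, sin(63°) ≈ 0.891007
b ≈ 8·0.656059/0.891007 ≈ 5.24847/0.891007 ≈ 5.8905

b = 5.89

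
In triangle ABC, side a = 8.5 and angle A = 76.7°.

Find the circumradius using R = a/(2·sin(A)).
R = a/(2·sin(A)) = 8.5/(2·sin(76.7°))
sin(76.7°) ≈ 0.973179
R ≈ 8.5/(2·0.973179) = 8.5/1.94636 ≈ 4.36713

R = 4.367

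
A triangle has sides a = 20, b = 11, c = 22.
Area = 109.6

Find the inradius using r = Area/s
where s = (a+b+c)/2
s = (20 + 11 + 22)/2 = 53/2 = 26.5
r = Area/s = 109.6/26.5 ≈ 4.13585

r = 4.136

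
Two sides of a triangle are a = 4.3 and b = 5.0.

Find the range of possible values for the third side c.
Triangle inequality: |a − b| < c < a + b
|a − b| = |4.3 − 5.0| = 0.7
a + b = 4.3 + 5.0 = 9.3

0.7 < c < 9.3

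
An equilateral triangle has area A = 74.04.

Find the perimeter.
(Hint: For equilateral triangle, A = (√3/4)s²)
A = (√3/4)s²  ⇒  s² = 4A/√3 = 4·74.04/√3 = 296.16/1.73205 ≈ 170.988
s ≈ √170.988 ≈ 13.0762
Perimeter = 3s ≈ 3·13.0762 ≈ 39.2287

Perimeter = 39.23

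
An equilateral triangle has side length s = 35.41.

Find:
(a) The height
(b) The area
(a) The height splits the triangle into two 30-60-90 halves: h = s·√3/2 = 35.41·1.73205/2 ≈ 61.3319/2 ≈ 30.666
(b) Area = (√3/4)·s² = (√3/4)·35.41² = (√3/4)·1253.8681 ≈ 0.433013·1253.8681 ≈ 542.941

Height = 30.67, Area = 542.9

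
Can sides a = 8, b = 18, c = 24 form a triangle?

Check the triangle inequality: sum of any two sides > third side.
a + b vs c: 8 + 18 = 26 > 24  ✓
a + c vs b: 8 + 24 = 32 > 18  ✓
b + c vs a: 18 + 24 = 42 > 8  ✓

Yes, triangle inequality satisfied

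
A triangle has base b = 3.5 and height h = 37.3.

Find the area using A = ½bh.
A = ½·b·h = ½·3.5·37.3 = ½·130.55 = 65.275

Area = 65.275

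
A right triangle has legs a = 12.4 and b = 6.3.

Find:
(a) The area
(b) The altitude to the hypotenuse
(a) The legs are perpendicular, so Area = ½·a·b = ½·12.4·6.3 = ½·78.12 = 39.06
(b) Hypotenuse c = √(a² + b²) = √(153.76 + 39.69) = √193.45 ≈ 13.9086
    Area = ½·c·h_c  ⇒  h_c = 2·Area/c = 78.12/13.9086 ≈ 5.61666

Area = 39.06, h_c = 5.617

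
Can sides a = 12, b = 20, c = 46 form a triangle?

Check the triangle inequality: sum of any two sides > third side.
a + b vs c: 12 + 20 = 32 ≤ 46  ✗
a + c vs b: 12 + 46 = 58 > 20  ✓
b + c vs a: 20 + 46 = 66 > 12  ✓

No: 12 + 20 = 32 is not > 46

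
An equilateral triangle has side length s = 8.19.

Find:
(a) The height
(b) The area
(a) The height splits the triangle into two 30-60-90 halves: h = s·√3/2 = 8.19·1.73205/2 ≈ 14.1855/2 ≈ 7.09275
(b) Area = (√3/4)·s² = (√3/4)·8.19² = (√3/4)·67.0761 ≈ 0.433013·67.0761 ≈ 29.0448

Height = 7.093, Area = 29.04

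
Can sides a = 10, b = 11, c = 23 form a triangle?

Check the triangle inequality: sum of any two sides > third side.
a + b vs c: 10 + 11 = 21 ≤ 23  ✗
a + c vs b: 10 + 23 = 33 > 11  ✓
b + c vs a: 11 + 23 = 34 > 10  ✓

No: 10 + 11 = 21 is not > 23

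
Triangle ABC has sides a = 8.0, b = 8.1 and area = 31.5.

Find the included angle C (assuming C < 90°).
Area = ½·a·b·sin(C)  ⇒  sin(C) = 2·Area/(a·b) = 2·31.5/(8.0·8.1) = 63/64.8 ≈ 0.972222
C = arcsin(0.972222) ≈ 76.4638° (taking the acute solution since C < 90°)

C = 76.46°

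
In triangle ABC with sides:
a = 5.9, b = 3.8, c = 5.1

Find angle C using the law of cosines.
c² = a² + b² − 2ab·cos(C)  ⇒  cos(C) = (a² + b² − c²)/(2ab)
cos(C) = (5.9² + 3.8² − 5.1²)/(2·5.9·3.8) = (34.81 + 14.44 − 26.01)/44.84 = 23.24/44.84 ≈ 0.518287
C = arccos(0.518287) ≈ 58.7826°

C = 58.78°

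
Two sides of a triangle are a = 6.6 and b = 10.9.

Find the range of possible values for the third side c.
Triangle inequality: |a − b| < c < a + b
|a − b| = |6.6 − 10.9| = 4.3
a + b = 6.6 + 10.9 = 17.5

4.3 < c < 17.5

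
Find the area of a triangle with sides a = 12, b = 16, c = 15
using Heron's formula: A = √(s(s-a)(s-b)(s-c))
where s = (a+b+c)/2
s = (12 + 16 + 15)/2 = 43/2 = 21.5
s − a = 9.5, s − b = 5.5, s − c = 6.5
s(s−a)(s−b)(s−c) = 21.5·9.5·5.5·6.5 = 7301.9375
Area = √7301.9375 ≈ 85.4514

s = 21.5, Area = 85.45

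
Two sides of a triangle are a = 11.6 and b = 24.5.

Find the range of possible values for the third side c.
Triangle inequality: |a − b| < c < a + b
|a − b| = |11.6 − 24.5| = 12.9
a + b = 11.6 + 24.5 = 36.1

12.9 < c < 36.1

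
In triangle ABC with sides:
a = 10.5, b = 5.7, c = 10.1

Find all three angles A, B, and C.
Law of cosines for each angle (a² = 110.25, b² = 32.49, c² = 102.01):
cos(A) = (b² + c² − a²)/(2bc) = (32.49 + 102.01 − 110.25)/(2·5.7·10.1) = 24.25/115.14 ≈ 0.210613  ⇒  A ≈ 77.8417°
cos(B) = (a² + c² − b²)/(2ac) = (110.25 + 102.01 − 32.49)/(2·10.5·10.1) = 179.77/212.1 ≈ 0.847572  ⇒  B ≈ 32.0515°
cos(C) = (a² + b² − c²)/(2ab) = (110.25 + 32.49 − 102.01)/(2·10.5·5.7) = 40.73/119.7 ≈ 0.340267  ⇒  C ≈ 70.1068°
Check: A + B + C ≈ 180°

A = 77.84°, B = 32.05°, C = 70.11°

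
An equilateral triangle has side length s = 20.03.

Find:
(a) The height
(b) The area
(a) The height splits the triangle into two 30-60-90 halves: h = s·√3/2 = 20.03·1.73205/2 ≈ 34.693/2 ≈ 17.3465
(b) Area = (√3/4)·s² = (√3/4)·20.03² = (√3/4)·401.2009 ≈ 0.433013·401.2009 ≈ 173.725

Height = 17.35, Area = 173.7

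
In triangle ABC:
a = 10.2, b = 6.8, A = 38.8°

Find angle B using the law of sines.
a/sin(A) = b/sin(B)  ⇒  sin(B) = b·sin(A)/a = 6.8·sin(38.8°)/10.2
sin(38.8°) ≈ 0.626604
sin(B) ≈ 6.8·0.626604/10.2 ≈ 4.26091/10.2 ≈ 0.417736
B = arcsin(0.417736) ≈ 24.6917°
(Since b ≤ a we need B ≤ A, so the obtuse alternative 180° − 24.6917° ≈ 155.308° is rejected.)

B = 24.69°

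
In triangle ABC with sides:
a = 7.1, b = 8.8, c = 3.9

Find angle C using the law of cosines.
c² = a² + b² − 2ab·cos(C)  ⇒  cos(C) = (a² + b² − c²)/(2ab)
cos(C) = (7.1² + 8.8² − 3.9²)/(2·7.1·8.8) = (50.41 + 77.44 − 15.21)/124.96 = 112.64/124.96 ≈ 0.901408
C = arccos(0.901408) ≈ 25.6562°

C = 25.66°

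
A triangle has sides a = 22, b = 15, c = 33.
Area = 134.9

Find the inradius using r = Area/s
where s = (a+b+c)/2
s = (22 + 15 + 33)/2 = 70/2 = 35
r = Area/s = 134.9/35 ≈ 3.85429

r = 3.854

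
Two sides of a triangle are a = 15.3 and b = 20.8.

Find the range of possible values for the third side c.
Triangle inequality: |a − b| < c < a + b
|a − b| = |15.3 − 20.8| = 5.5
a + b = 15.3 + 20.8 = 36.1

5.5 < c < 36.1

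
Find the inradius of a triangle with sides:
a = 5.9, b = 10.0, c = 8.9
r = Area/s where s is the semi-perimeter.
s = (5.9 + 10.0 + 8.9)/2 = 24.8/2 = 12.4
Area = √(s(s−a)(s−b)(s−c)) = √(12.4·6.5·2.4·3.5) ≈ √677.04 ≈ 26.02
r ≈ 26.02/12.4 ≈ 2.09839

r = 2.098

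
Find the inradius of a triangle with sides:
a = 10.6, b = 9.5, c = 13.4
r = Area/s where s is the semi-perimeter.
s = (10.6 + 9.5 + 13.4)/2 = 33.5/2 = 16.75
Area = √(s(s−a)(s−b)(s−c)) = √(16.75·6.15·7.25·3.35) ≈ √2501.92 ≈ 50.0192
r ≈ 50.0192/16.75 ≈ 2.98622

r = 2.986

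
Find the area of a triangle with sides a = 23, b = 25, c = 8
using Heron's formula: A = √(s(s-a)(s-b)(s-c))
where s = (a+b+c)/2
s = (23 + 25 + 8)/2 = 56/2 = 28
s − a = 5, s − b = 3, s − c = 20
s(s−a)(s−b)(s−c) = 28·5·3·20 = 8400
Area = √8400 ≈ 91.6515

s = 28.0, Area = 91.65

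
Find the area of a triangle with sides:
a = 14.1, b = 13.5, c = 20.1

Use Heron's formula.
s = (14.1 + 13.5 + 20.1)/2 = 47.7/2 = 23.85
s − a = 9.75, s − b = 10.35, s − c = 3.75
s(s−a)(s−b)(s−c) = 23.85·9.75·10.35·3.75 ≈ 9025.36
Area = √9025.36 ≈ 95.0019

Area = 95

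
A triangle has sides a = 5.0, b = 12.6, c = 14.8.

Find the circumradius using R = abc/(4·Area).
First find the area with Heron's formula.
s = (5.0 + 12.6 + 14.8)/2 = 16.2
Area = √(s(s−a)(s−b)(s−c)) = √(16.2·11.2·3.6·1.4) ≈ √914.458 ≈ 30.24
abc = 5.0·12.6·14.8 = 932.4
R = abc/(4·Area) ≈ 932.4/(4·30.24) = 932.4/120.96 ≈ 7.70833

R = 7.708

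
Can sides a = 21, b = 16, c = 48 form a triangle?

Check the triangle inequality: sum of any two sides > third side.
a + b vs c: 21 + 16 = 37 ≤ 48  ✗
a + c vs b: 21 + 48 = 69 > 16  ✓
b + c vs a: 16 + 48 = 64 > 21  ✓

No: 21 + 16 = 37 is not > 48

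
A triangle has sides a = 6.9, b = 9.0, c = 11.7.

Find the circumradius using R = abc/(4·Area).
First find the area with Heron's formula.
s = (6.9 + 9.0 + 11.7)/2 = 13.8
Area = √(s(s−a)(s−b)(s−c)) = √(13.8·6.9·4.8·2.1) ≈ √959.818 ≈ 30.9809
abc = 6.9·9.0·11.7 = 726.57
R = abc/(4·Area) ≈ 726.57/(4·30.9809) = 726.57/123.924 ≈ 5.86304

R = 5.863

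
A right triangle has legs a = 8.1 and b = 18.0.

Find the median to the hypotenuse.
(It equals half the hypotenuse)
Hypotenuse c = √(a² + b²) = √(65.61 + 324) = √389.61 ≈ 19.7385
Median to hypotenuse = c/2 ≈ 19.7385/2 ≈ 9.86927

Median = 9.869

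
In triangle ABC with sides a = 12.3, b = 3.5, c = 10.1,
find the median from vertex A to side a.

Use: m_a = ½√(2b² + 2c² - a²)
m_a = ½√(2·3.5² + 2·10.1² − 12.3²) = ½√(2·12.25 + 2·102.01 − 151.29) = ½√(24.5 + 204.02 − 151.29) = ½√77.23
√77.23 ≈ 8.78806, so m_a ≈ 4.39403

m_a = 4.394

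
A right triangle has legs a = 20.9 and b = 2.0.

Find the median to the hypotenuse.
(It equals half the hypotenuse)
Hypotenuse c = √(a² + b²) = √(436.81 + 4) = √440.81 ≈ 20.9955
Median to hypotenuse = c/2 ≈ 20.9955/2 ≈ 10.4977

Median = 10.5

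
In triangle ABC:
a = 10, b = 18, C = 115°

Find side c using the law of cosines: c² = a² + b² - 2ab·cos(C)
c² = 10² + 18² − 2·10·18·cos(115°)
cos(115°) ≈ -0.422618
c² ≈ 100 + 324 − 360·(-0.422618) ≈ 424 + 152.143 ≈ 576.143
c ≈ √576.143 ≈ 24.003

c = 24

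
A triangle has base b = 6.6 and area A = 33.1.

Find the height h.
A = ½·b·h  ⇒  h = 2A/b = 2·33.1/6.6 = 66.2/6.6 ≈ 10.0303

h = 10.03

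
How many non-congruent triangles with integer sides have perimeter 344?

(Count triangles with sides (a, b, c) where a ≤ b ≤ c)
Let a ≤ b ≤ c with a + b + c = 344. The only binding inequality is a + b > c, i.e. 344 − c > c, so c < 344/2; and c ≥ 344/3 since c is the largest side.
So 115 ≤ c ≤ 171. For each c, b runs from ⌈(344 − c)/2⌉ up to c (then a = 344 − b − c satisfies 1 ≤ a ≤ b automatically), giving c − ⌈(344 − c)/2⌉ + 1 choices.
Summing over c: 1 + 3 + 4 + 6 + … + 84 + 85  (57 terms, c = 115, …, 171) = 2465
Check (closed form: nearest integer to p²/48 for even p, (p+3)²/48 for odd p): 344²/48 = 118336/48 ≈ 2465.33 → 2465

2465 triangles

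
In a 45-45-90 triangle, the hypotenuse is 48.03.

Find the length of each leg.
In a 45-45-90 triangle hypotenuse = leg·√2, so leg = hypotenuse/√2.
Leg = 48.03/√2 ≈ 48.03/1.41421 ≈ 33.9623

Each leg = 33.96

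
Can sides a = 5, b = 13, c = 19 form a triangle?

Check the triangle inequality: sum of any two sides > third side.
a + b vs c: 5 + 13 = 18 ≤ 19  ✗
a + c vs b: 5 + 19 = 24 > 13  ✓
b + c vs a: 13 + 19 = 32 > 5  ✓

No: 5 + 13 = 18 is not > 19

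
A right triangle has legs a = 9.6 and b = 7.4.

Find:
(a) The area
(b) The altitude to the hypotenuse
(a) The legs are perpendicular, so Area = ½·a·b = ½·9.6·7.4 = ½·71.04 = 35.52
(b) Hypotenuse c = √(a² + b²) = √(92.16 + 54.76) = √146.92 ≈ 12.1211
    Area = ½·c·h_c  ⇒  h_c = 2·Area/c = 71.04/12.1211 ≈ 5.86088

Area = 35.52, h_c = 5.861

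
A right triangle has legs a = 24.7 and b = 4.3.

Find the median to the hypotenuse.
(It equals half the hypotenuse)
Hypotenuse c = √(a² + b²) = √(610.09 + 18.49) = √628.58 ≈ 25.0715
Median to hypotenuse = c/2 ≈ 25.0715/2 ≈ 12.5357

Median = 12.54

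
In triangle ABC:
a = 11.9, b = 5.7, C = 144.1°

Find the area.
Two sides and the included angle (SAS): A = ½·a·b·sin(C) = ½·11.9·5.7·sin(144.1°)
sin(144.1°) ≈ 0.586372
A ≈ ½·67.83·0.586372 = 33.915·0.586372 ≈ 19.8868

Area = 19.89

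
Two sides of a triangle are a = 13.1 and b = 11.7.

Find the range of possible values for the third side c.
Triangle inequality: |a − b| < c < a + b
|a − b| = |13.1 − 11.7| = 1.4
a + b = 13.1 + 11.7 = 24.8

1.4 < c < 24.8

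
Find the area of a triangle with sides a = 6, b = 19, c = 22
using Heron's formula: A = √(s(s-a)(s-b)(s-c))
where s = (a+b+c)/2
s = (6 + 19 + 22)/2 = 47/2 = 23.5
s − a = 17.5, s − b = 4.5, s − c = 1.5
s(s−a)(s−b)(s−c) = 23.5·17.5·4.5·1.5 = 2775.9375
Area = √2775.9375 ≈ 52.6872

s = 23.5, Area = 52.69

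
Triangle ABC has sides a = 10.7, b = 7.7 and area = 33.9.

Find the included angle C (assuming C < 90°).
Area = ½·a·b·sin(C)  ⇒  sin(C) = 2·Area/(a·b) = 2·33.9/(10.7·7.7) = 67.8/82.39 ≈ 0.822915
C = arcsin(0.822915) ≈ 55.3777° (taking the acute solution since C < 90°)

C = 55.38°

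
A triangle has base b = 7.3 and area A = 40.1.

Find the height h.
A = ½·b·h  ⇒  h = 2A/b = 2·40.1/7.3 = 80.2/7.3 ≈ 10.9863

h = 10.99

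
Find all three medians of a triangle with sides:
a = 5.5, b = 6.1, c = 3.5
Median formula: m_a = ½√(2b² + 2c² − a²) (and cyclically). a² = 30.25, b² = 37.21, c² = 12.25.
m_a = ½√(2·37.21 + 2·12.25 − 30.25) = ½√68.67 ≈ ½·8.28674 ≈ 4.14337
m_b = ½√(2·30.25 + 2·12.25 − 37.21) = ½√47.79 ≈ ½·6.91303 ≈ 3.45652
m_c = ½√(2·30.25 + 2·37.21 − 12.25) = ½√122.67 ≈ ½·11.0756 ≈ 5.53782

m_a = 4.143, m_b = 3.457, m_c = 5.538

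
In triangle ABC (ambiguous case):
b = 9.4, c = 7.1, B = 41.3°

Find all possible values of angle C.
b/sin(B) = c/sin(C)  ⇒  sin(C) = c·sin(B)/b = 7.1·sin(41.3°)/9.4
sin(41.3°) ≈ 0.660002
sin(C) ≈ 7.1·0.660002/9.4 ≈ 4.68601/9.4 ≈ 0.498512
Candidate 1: C₁ = arcsin(0.498512) ≈ 29.9016°  →  A = 180° − 41.3° − 29.9016° ≈ 108.798° > 0, valid
Candidate 2: C₂ = 180° − C₁ ≈ 150.098°  →  A = 180° − 41.3° − 150.098° ≈ -11.3984° ≤ 0, not a valid triangle

C = 29.9° (one solution)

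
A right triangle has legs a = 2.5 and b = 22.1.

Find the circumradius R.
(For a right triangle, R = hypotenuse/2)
Hypotenuse c = √(a² + b²) = √(6.25 + 488.41) = √494.66 ≈ 22.241
R = c/2 ≈ 22.241/2 ≈ 11.1205

R = 11.12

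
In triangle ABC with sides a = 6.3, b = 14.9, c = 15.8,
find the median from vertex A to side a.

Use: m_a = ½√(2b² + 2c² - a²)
m_a = ½√(2·14.9² + 2·15.8² − 6.3²) = ½√(2·222.01 + 2·249.64 − 39.69) = ½√(444.02 + 499.28 − 39.69) = ½√903.61
√903.61 ≈ 30.0601, so m_a ≈ 15.0301

m_a = 15.03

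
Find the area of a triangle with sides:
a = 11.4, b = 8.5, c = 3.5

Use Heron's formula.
s = (11.4 + 8.5 + 3.5)/2 = 23.4/2 = 11.7
s − a = 0.3, s − b = 3.2, s − c = 8.2
s(s−a)(s−b)(s−c) = 11.7·0.3·3.2·8.2 ≈ 92.1024
Area = √92.1024 ≈ 9.597

Area = 9.597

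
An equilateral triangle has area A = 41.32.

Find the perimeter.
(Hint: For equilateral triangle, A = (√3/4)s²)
A = (√3/4)s²  ⇒  s² = 4A/√3 = 4·41.32/√3 = 165.28/1.73205 ≈ 95.4245
s ≈ √95.4245 ≈ 9.76854
Perimeter = 3s ≈ 3·9.76854 ≈ 29.3056

Perimeter = 29.31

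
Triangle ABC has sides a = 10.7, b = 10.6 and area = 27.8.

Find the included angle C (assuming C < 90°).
Area = ½·a·b·sin(C)  ⇒  sin(C) = 2·Area/(a·b) = 2·27.8/(10.7·10.6) = 55.6/113.42 ≈ 0.490213
C = arcsin(0.490213) ≈ 29.3546° (taking the acute solution since C < 90°)

C = 29.35°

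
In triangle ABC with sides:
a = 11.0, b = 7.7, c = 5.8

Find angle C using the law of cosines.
c² = a² + b² − 2ab·cos(C)  ⇒  cos(C) = (a² + b² − c²)/(2ab)
cos(C) = (11.0² + 7.7² − 5.8²)/(2·11.0·7.7) = (121 + 59.29 − 33.64)/169.4 = 146.65/169.4 ≈ 0.865702
C = arccos(0.865702) ≈ 30.037°

C = 30.04°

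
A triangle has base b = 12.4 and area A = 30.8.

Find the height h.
A = ½·b·h  ⇒  h = 2A/b = 2·30.8/12.4 = 61.6/12.4 ≈ 4.96774

h = 4.968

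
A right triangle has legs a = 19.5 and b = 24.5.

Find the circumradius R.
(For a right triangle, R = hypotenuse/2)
Hypotenuse c = √(a² + b²) = √(380.25 + 600.25) = √980.5 ≈ 31.3129
R = c/2 ≈ 31.3129/2 ≈ 15.6565

R = 15.66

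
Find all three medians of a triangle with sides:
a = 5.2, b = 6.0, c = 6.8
Median formula: m_a = ½√(2b² + 2c² − a²) (and cyclically). a² = 27.04, b² = 36, c² = 46.24.
m_a = ½√(2·36 + 2·46.24 − 27.04) = ½√137.44 ≈ ½·11.7235 ≈ 5.86174
m_b = ½√(2·27.04 + 2·46.24 − 36) = ½√110.56 ≈ ½·10.5148 ≈ 5.25738
m_c = ½√(2·27.04 + 2·36 − 46.24) = ½√79.84 ≈ ½·8.93532 ≈ 4.46766

m_a = 5.862, m_b = 5.257, m_c = 4.468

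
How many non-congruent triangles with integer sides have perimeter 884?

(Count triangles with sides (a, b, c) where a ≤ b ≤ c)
Let a ≤ b ≤ c with a + b + c = 884. The only binding inequality is a + b > c, i.e. 884 − c > c, so c < 884/2; and c ≥ 884/3 since c is the largest side.
So 295 ≤ c ≤ 441. For each c, b runs from ⌈(884 − c)/2⌉ up to c (then a = 884 − b − c satisfies 1 ≤ a ≤ b automatically), giving c − ⌈(884 − c)/2⌉ + 1 choices.
Summing over c: 1 + 3 + 4 + 6 + … + 219 + 220  (147 terms, c = 295, …, 441) = 16280
Check (closed form: nearest integer to p²/48 for even p, (p+3)²/48 for odd p): 884²/48 = 781456/48 ≈ 16280.33 → 16280

16280 triangles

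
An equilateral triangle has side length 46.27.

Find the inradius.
r = Area/s with s the semi-perimeter.
Area = (√3/4)·46.27² = (√3/4)·2140.9129 ≈ 0.433013·2140.9129 ≈ 927.042
s = 3·46.27/2 = 69.405
r ≈ 927.042/69.405 ≈ 13.357
(Equivalently r = side/(2√3) = 46.27/3.4641 ≈ 13.357.)

r = 13.36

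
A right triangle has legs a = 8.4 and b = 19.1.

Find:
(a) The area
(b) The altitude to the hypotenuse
(a) The legs are perpendicular, so Area = ½·a·b = ½·8.4·19.1 = ½·160.44 = 80.22
(b) Hypotenuse c = √(a² + b²) = √(70.56 + 364.81) = √435.37 ≈ 20.8655
    Area = ½·c·h_c  ⇒  h_c = 2·Area/c = 160.44/20.8655 ≈ 7.68924

Area = 80.22, h_c = 7.689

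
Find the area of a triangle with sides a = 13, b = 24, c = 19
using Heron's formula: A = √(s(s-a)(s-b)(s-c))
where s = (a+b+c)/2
s = (13 + 24 + 19)/2 = 56/2 = 28
s − a = 15, s − b = 4, s − c = 9
s(s−a)(s−b)(s−c) = 28·15·4·9 = 15120
Area = √15120 ≈ 122.963

s = 28.0, Area = 123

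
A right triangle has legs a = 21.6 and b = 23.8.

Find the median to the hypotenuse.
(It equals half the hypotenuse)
Hypotenuse c = √(a² + b²) = √(466.56 + 566.44) = √1033 ≈ 32.1403
Median to hypotenuse = c/2 ≈ 32.1403/2 ≈ 16.0702

Median = 16.07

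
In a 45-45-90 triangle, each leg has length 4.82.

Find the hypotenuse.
In a 45-45-90 triangle the sides are in ratio 1 : 1 : √2, so hypotenuse = leg·√2.
Hypotenuse = 4.82·√2 ≈ 4.82·1.41421 ≈ 6.81651

Hypotenuse = 4.82√2 = 6.817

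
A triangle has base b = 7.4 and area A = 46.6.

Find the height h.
A = ½·b·h  ⇒  h = 2A/b = 2·46.6/7.4 = 93.2/7.4 ≈ 12.5946

h = 12.59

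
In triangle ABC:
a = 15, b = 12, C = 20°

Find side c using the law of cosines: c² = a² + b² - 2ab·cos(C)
c² = 15² + 12² − 2·15·12·cos(20°)
cos(20°) ≈ 0.939693
c² ≈ 225 + 144 − 360·(0.939693) ≈ 369 − 338.289 ≈ 30.7107
c ≈ √30.7107 ≈ 5.54172

c = 5.542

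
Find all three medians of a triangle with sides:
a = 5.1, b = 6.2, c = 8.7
Median formula: m_a = ½√(2b² + 2c² − a²) (and cyclically). a² = 26.01, b² = 38.44, c² = 75.69.
m_a = ½√(2·38.44 + 2·75.69 − 26.01) = ½√202.25 ≈ ½·14.2215 ≈ 7.11073
m_b = ½√(2·26.01 + 2·75.69 − 38.44) = ½√164.96 ≈ ½·12.8437 ≈ 6.42184
m_c = ½√(2·26.01 + 2·38.44 − 75.69) = ½√53.21 ≈ ½·7.29452 ≈ 3.64726

m_a = 7.111, m_b = 6.422, m_c = 3.647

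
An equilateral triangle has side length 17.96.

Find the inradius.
r = Area/s with s the semi-perimeter.
Area = (√3/4)·17.96² = (√3/4)·322.5616 ≈ 0.433013·322.5616 ≈ 139.673
s = 3·17.96/2 = 26.94
r ≈ 139.673/26.94 ≈ 5.18461
(Equivalently r = side/(2√3) = 17.96/3.4641 ≈ 5.18461.)

r = 5.185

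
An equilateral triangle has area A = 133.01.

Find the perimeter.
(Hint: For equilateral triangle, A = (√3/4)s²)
A = (√3/4)s²  ⇒  s² = 4A/√3 = 4·133.01/√3 = 532.04/1.73205 ≈ 307.173
s ≈ √307.173 ≈ 17.5264
Perimeter = 3s ≈ 3·17.5264 ≈ 52.5791

Perimeter = 52.58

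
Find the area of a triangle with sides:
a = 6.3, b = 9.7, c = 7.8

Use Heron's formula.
s = (6.3 + 9.7 + 7.8)/2 = 23.8/2 = 11.9
s − a = 5.6, s − b = 2.2, s − c = 4.1
s(s−a)(s−b)(s−c) = 11.9·5.6·2.2·4.1 ≈ 601.093
Area = √601.093 ≈ 24.5172

Area = 24.52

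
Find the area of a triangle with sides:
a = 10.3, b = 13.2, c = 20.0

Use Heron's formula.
s = (10.3 + 13.2 + 20.0)/2 = 43.5/2 = 21.75
s − a = 11.45, s − b = 8.55, s − c = 1.75
s(s−a)(s−b)(s−c) = 21.75·11.45·8.55·1.75 ≈ 3726.22
Area = √3726.22 ≈ 61.0428

Area = 61.04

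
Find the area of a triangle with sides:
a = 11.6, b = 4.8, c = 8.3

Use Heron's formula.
s = (11.6 + 4.8 + 8.3)/2 = 24.7/2 = 12.35
s − a = 0.75, s − b = 7.55, s − c = 4.05
s(s−a)(s−b)(s−c) = 12.35·0.75·7.55·4.05 ≈ 283.224
Area = √283.224 ≈ 16.8293

Area = 16.83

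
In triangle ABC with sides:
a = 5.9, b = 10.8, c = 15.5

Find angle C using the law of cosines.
c² = a² + b² − 2ab·cos(C)  ⇒  cos(C) = (a² + b² − c²)/(2ab)
cos(C) = (5.9² + 10.8² − 15.5²)/(2·5.9·10.8) = (34.81 + 116.64 − 240.25)/127.44 = -88.8/127.44 ≈ -0.696798
C = arccos(-0.696798) ≈ 134.171°

C = 134.2°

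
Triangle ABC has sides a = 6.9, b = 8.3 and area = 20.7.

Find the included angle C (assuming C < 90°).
Area = ½·a·b·sin(C)  ⇒  sin(C) = 2·Area/(a·b) = 2·20.7/(6.9·8.3) = 41.4/57.27 ≈ 0.722892
C = arcsin(0.722892) ≈ 46.2937° (taking the acute solution since C < 90°)

C = 46.29°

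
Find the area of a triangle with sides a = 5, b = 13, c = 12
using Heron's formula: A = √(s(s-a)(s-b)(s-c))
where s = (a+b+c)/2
s = (5 + 13 + 12)/2 = 30/2 = 15
s − a = 10, s − b = 2, s − c = 3
s(s−a)(s−b)(s−c) = 15·10·2·3 = 900
Area = √900 ≈ 30

s = 15.0, Area = 30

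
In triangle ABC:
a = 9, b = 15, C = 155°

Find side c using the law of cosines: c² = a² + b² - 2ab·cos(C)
c² = 9² + 15² − 2·9·15·cos(155°)
cos(155°) ≈ -0.906308
c² ≈ 81 + 225 − 270·(-0.906308) ≈ 306 + 244.703 ≈ 550.703
c ≈ √550.703 ≈ 23.4671

c = 23.47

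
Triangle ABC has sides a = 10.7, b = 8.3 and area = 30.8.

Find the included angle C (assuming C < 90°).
Area = ½·a·b·sin(C)  ⇒  sin(C) = 2·Area/(a·b) = 2·30.8/(10.7·8.3) = 61.6/88.81 ≈ 0.693616
C = arcsin(0.693616) ≈ 43.917° (taking the acute solution since C < 90°)

C = 43.92°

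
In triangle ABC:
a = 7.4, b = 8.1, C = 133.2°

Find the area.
Two sides and the included angle (SAS): A = ½·a·b·sin(C) = ½·7.4·8.1·sin(133.2°)
sin(133.2°) ≈ 0.728969
A ≈ ½·59.94·0.728969 = 29.97·0.728969 ≈ 21.8472

Area = 21.85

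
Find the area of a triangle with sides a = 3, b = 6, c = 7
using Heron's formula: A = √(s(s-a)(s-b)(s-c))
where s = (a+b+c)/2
s = (3 + 6 + 7)/2 = 16/2 = 8
s − a = 5, s − b = 2, s − c = 1
s(s−a)(s−b)(s−c) = 8·5·2·1 = 80
Area = √80 ≈ 8.94427

s = 8.0, Area = 8.944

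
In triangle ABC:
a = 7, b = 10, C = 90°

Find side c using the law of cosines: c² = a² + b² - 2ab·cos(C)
c² = 7² + 10² − 2·7·10·cos(90°)
cos(90°) ≈ 0
c² ≈ 49 + 100 − 140·(0) ≈ 149 − 0 ≈ 149
c ≈ √149 ≈ 12.2066

c = 12.21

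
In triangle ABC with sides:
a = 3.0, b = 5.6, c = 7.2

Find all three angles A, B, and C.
Law of cosines for each angle (a² = 9, b² = 31.36, c² = 51.84):
cos(A) = (b² + c² − a²)/(2bc) = (31.36 + 51.84 − 9)/(2·5.6·7.2) = 74.2/80.64 ≈ 0.920139  ⇒  A ≈ 23.0536°
cos(B) = (a² + c² − b²)/(2ac) = (9 + 51.84 − 31.36)/(2·3.0·7.2) = 29.48/43.2 ≈ 0.682407  ⇒  B ≈ 46.9679°
cos(C) = (a² + b² − c²)/(2ab) = (9 + 31.36 − 51.84)/(2·3.0·5.6) = -11.48/33.6 ≈ -0.341667  ⇒  C ≈ 109.978°
Check: A + B + C ≈ 180°

A = 23.05°, B = 46.97°, C = 110°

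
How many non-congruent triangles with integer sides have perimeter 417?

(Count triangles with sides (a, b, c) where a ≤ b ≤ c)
Let a ≤ b ≤ c with a + b + c = 417. The only binding inequality is a + b > c, i.e. 417 − c > c, so c < 417/2; and c ≥ 417/3 since c is the largest side.
So 139 ≤ c ≤ 208. For each c, b runs from ⌈(417 − c)/2⌉ up to c (then a = 417 − b − c satisfies 1 ≤ a ≤ b automatically), giving c − ⌈(417 − c)/2⌉ + 1 choices.
Summing over c: 1 + 2 + 4 + 5 + … + 103 + 104  (70 terms, c = 139, …, 208) = 3675
Check (closed form: nearest integer to p²/48 for even p, (p+3)²/48 for odd p): (417+3)²/48 = 420²/48 = 176400/48 ≈ 3675.00 → 3675

3675 triangles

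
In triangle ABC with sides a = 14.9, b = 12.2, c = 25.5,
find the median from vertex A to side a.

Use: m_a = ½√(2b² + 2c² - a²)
m_a = ½√(2·12.2² + 2·25.5² − 14.9²) = ½√(2·148.84 + 2·650.25 − 222.01) = ½√(297.68 + 1300.5 − 222.01) = ½√1376.17
√1376.17 ≈ 37.0968, so m_a ≈ 18.5484

m_a = 18.55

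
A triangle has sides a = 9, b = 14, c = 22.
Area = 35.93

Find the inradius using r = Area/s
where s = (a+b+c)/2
s = (9 + 14 + 22)/2 = 45/2 = 22.5
r = Area/s = 35.93/22.5 ≈ 1.59689

r = 1.597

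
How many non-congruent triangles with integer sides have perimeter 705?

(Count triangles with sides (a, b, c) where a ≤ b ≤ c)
Let a ≤ b ≤ c with a + b + c = 705. The only binding inequality is a + b > c, i.e. 705 − c > c, so c < 705/2; and c ≥ 705/3 since c is the largest side.
So 235 ≤ c ≤ 352. For each c, b runs from ⌈(705 − c)/2⌉ up to c (then a = 705 − b − c satisfies 1 ≤ a ≤ b automatically), giving c − ⌈(705 − c)/2⌉ + 1 choices.
Summing over c: 1 + 2 + 4 + 5 + … + 175 + 176  (118 terms, c = 235, …, 352) = 10443
Check (closed form: nearest integer to p²/48 for even p, (p+3)²/48 for odd p): (705+3)²/48 = 708²/48 = 501264/48 ≈ 10443.00 → 10443

10443 triangles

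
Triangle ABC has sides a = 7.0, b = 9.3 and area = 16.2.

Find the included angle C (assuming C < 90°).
Area = ½·a·b·sin(C)  ⇒  sin(C) = 2·Area/(a·b) = 2·16.2/(7.0·9.3) = 32.4/65.1 ≈ 0.497696
C = arcsin(0.497696) ≈ 29.8477° (taking the acute solution since C < 90°)

C = 29.85°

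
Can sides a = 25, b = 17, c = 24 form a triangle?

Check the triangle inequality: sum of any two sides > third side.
a + b vs c: 25 + 17 = 42 > 24  ✓
a + c vs b: 25 + 24 = 49 > 17  ✓
b + c vs a: 17 + 24 = 41 > 25  ✓

Yes, triangle inequality satisfied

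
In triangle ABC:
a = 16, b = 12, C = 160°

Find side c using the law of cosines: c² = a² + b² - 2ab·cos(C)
c² = 16² + 12² − 2·16·12·cos(160°)
cos(160°) ≈ -0.939693
c² ≈ 256 + 144 − 384·(-0.939693) ≈ 400 + 360.842 ≈ 760.842
c ≈ √760.842 ≈ 27.5834

c = 27.58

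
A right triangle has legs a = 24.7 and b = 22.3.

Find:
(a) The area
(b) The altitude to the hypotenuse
(a) The legs are perpendicular, so Area = ½·a·b = ½·24.7·22.3 = ½·550.81 = 275.405
(b) Hypotenuse c = √(a² + b²) = √(610.09 + 497.29) = √1107.38 ≈ 33.2773
    Area = ½·c·h_c  ⇒  h_c = 2·Area/c = 550.81/33.2773 ≈ 16.5521

Area = 275.405, h_c = 16.55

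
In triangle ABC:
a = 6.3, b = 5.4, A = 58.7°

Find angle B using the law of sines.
a/sin(A) = b/sin(B)  ⇒  sin(B) = b·sin(A)/a = 5.4·sin(58.7°)/6.3
sin(58.7°) ≈ 0.854459
sin(B) ≈ 5.4·0.854459/6.3 ≈ 4.61408/6.3 ≈ 0.732393
B = arcsin(0.732393) ≈ 47.0874°
(Since b ≤ a we need B ≤ A, so the obtuse alternative 180° − 47.0874° ≈ 132.913° is rejected.)

B = 47.09°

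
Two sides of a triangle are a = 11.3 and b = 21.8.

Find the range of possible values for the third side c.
Triangle inequality: |a − b| < c < a + b
|a − b| = |11.3 − 21.8| = 10.5
a + b = 11.3 + 21.8 = 33.1

10.5 < c < 33.1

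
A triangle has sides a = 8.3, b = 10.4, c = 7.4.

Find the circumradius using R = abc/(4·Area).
First find the area with Heron's formula.
s = (8.3 + 10.4 + 7.4)/2 = 13.05
Area = √(s(s−a)(s−b)(s−c)) = √(13.05·4.75·2.65·5.65) ≈ √928.108 ≈ 30.4649
abc = 8.3·10.4·7.4 = 638.768
R = abc/(4·Area) ≈ 638.768/(4·30.4649) = 638.768/121.859 ≈ 5.24184

R = 5.242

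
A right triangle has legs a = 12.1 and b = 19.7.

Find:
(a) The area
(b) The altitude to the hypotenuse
(a) The legs are perpendicular, so Area = ½·a·b = ½·12.1·19.7 = ½·238.37 = 119.185
(b) Hypotenuse c = √(a² + b²) = √(146.41 + 388.09) = √534.5 ≈ 23.1193
    Area = ½·c·h_c  ⇒  h_c = 2·Area/c = 238.37/23.1193 ≈ 10.3105

Area = 119.185, h_c = 10.31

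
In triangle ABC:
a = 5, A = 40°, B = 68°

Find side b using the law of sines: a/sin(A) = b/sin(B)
a/sin(A) = b/sin(B)  ⇒  b = a·sin(B)/sin(A) = 5·sin(68°)/sin(40°)
sin(68°) ≈ 0.927184, sin(40°) ≈ 0.642788
b ≈ 5·0.927184/0.642788 ≈ 4.63592/0.642788 ≈ 7.21221

b = 7.212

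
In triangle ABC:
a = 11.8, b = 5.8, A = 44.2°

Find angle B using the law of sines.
a/sin(A) = b/sin(B)  ⇒  sin(B) = b·sin(A)/a = 5.8·sin(44.2°)/11.8
sin(44.2°) ≈ 0.697165
sin(B) ≈ 5.8·0.697165/11.8 ≈ 4.04356/11.8 ≈ 0.342674
B = arcsin(0.342674) ≈ 20.0399°
(Since b ≤ a we need B ≤ A, so the obtuse alternative 180° − 20.0399° ≈ 159.96° is rejected.)

B = 20.04°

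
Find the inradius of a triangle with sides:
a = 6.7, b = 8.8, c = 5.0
r = Area/s where s is the semi-perimeter.
s = (6.7 + 8.8 + 5.0)/2 = 20.5/2 = 10.25
Area = √(s(s−a)(s−b)(s−c)) = √(10.25·3.55·1.45·5.25) ≈ √277 ≈ 16.6433
r ≈ 16.6433/10.25 ≈ 1.62374

r = 1.624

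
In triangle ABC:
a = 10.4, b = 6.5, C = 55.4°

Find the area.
Two sides and the included angle (SAS): A = ½·a·b·sin(C) = ½·10.4·6.5·sin(55.4°)
sin(55.4°) ≈ 0.823136
A ≈ ½·67.6·0.823136 = 33.8·0.823136 ≈ 27.822

Area = 27.82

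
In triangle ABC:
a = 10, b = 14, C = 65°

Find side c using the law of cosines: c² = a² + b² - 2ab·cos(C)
c² = 10² + 14² − 2·10·14·cos(65°)
cos(65°) ≈ 0.422618
c² ≈ 100 + 196 − 280·(0.422618) ≈ 296 − 118.333 ≈ 177.667
c ≈ √177.667 ≈ 13.3292

c = 13.33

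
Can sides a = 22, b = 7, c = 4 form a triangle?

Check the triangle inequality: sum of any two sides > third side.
a + b vs c: 22 + 7 = 29 > 4  ✓
a + c vs b: 22 + 4 = 26 > 7  ✓
b + c vs a: 7 + 4 = 11 ≤ 22  ✗

No: 7 + 4 = 11 is not > 22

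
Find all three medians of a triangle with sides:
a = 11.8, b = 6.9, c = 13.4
Median formula: m_a = ½√(2b² + 2c² − a²) (and cyclically). a² = 139.24, b² = 47.61, c² = 179.56.
m_a = ½√(2·47.61 + 2·179.56 − 139.24) = ½√315.1 ≈ ½·17.7511 ≈ 8.87553
m_b = ½√(2·139.24 + 2·179.56 − 47.61) = ½√589.99 ≈ ½·24.2897 ≈ 12.1449
m_c = ½√(2·139.24 + 2·47.61 − 179.56) = ½√194.14 ≈ ½·13.9334 ≈ 6.96671

m_a = 8.876, m_b = 12.14, m_c = 6.967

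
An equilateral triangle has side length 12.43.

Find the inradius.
r = Area/s with s the semi-perimeter.
Area = (√3/4)·12.43² = (√3/4)·154.5049 ≈ 0.433013·154.5049 ≈ 66.9026
s = 3·12.43/2 = 18.645
r ≈ 66.9026/18.645 ≈ 3.58823
(Equivalently r = side/(2√3) = 12.43/3.4641 ≈ 3.58823.)

r = 3.588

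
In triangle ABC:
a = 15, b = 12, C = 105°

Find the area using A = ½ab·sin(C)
A = ½·a·b·sin(C) = ½·15·12·sin(105°)
sin(105°) ≈ 0.965926
A ≈ ½·180·0.965926 = 90·0.965926 ≈ 86.9333

Area = 86.93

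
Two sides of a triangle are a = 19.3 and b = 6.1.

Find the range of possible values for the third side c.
Triangle inequality: |a − b| < c < a + b
|a − b| = |19.3 − 6.1| = 13.2
a + b = 19.3 + 6.1 = 25.4

13.2 < c < 25.4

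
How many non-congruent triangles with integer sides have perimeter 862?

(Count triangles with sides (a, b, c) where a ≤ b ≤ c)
Let a ≤ b ≤ c with a + b + c = 862. The only binding inequality is a + b > c, i.e. 862 − c > c, so c < 862/2; and c ≥ 862/3 since c is the largest side.
So 288 ≤ c ≤ 430. For each c, b runs from ⌈(862 − c)/2⌉ up to c (then a = 862 − b − c satisfies 1 ≤ a ≤ b automatically), giving c − ⌈(862 − c)/2⌉ + 1 choices.
Summing over c: 2 + 3 + 5 + 6 + … + 213 + 215  (143 terms, c = 288, …, 430) = 15480
Check (closed form: nearest integer to p²/48 for even p, (p+3)²/48 for odd p): 862²/48 = 743044/48 ≈ 15480.08 → 15480

15480 triangles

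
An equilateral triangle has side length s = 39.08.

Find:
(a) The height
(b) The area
(a) The height splits the triangle into two 30-60-90 halves: h = s·√3/2 = 39.08·1.73205/2 ≈ 67.6885/2 ≈ 33.8443
(b) Area = (√3/4)·s² = (√3/4)·39.08² = (√3/4)·1527.2464 ≈ 0.433013·1527.2464 ≈ 661.317

Height = 33.84, Area = 661.3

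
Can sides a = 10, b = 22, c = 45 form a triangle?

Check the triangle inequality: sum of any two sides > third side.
a + b vs c: 10 + 22 = 32 ≤ 45  ✗
a + c vs b: 10 + 45 = 55 > 22  ✓
b + c vs a: 22 + 45 = 67 > 10  ✓

No: 10 + 22 = 32 is not > 45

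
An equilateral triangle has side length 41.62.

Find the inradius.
r = Area/s with s the semi-perimeter.
Area = (√3/4)·41.62² = (√3/4)·1732.2244 ≈ 0.433013·1732.2244 ≈ 750.075
s = 3·41.62/2 = 62.43
r ≈ 750.075/62.43 ≈ 12.0147
(Equivalently r = side/(2√3) = 41.62/3.4641 ≈ 12.0147.)

r = 12.01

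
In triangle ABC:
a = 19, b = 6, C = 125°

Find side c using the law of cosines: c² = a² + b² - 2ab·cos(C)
c² = 19² + 6² − 2·19·6·cos(125°)
cos(125°) ≈ -0.573576
c² ≈ 361 + 36 − 228·(-0.573576) ≈ 397 + 130.775 ≈ 527.775
c ≈ √527.775 ≈ 22.9734

c = 22.97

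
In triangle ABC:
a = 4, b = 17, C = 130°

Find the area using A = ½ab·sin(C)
A = ½·a·b·sin(C) = ½·4·17·sin(130°)
sin(130°) ≈ 0.766044
A ≈ ½·68·0.766044 = 34·0.766044 ≈ 26.0455

Area = 26.05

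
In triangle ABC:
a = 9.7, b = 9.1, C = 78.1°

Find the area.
Two sides and the included angle (SAS): A = ½·a·b·sin(C) = ½·9.7·9.1·sin(78.1°)
sin(78.1°) ≈ 0.978509
A ≈ ½·88.27·0.978509 = 44.135·0.978509 ≈ 43.1865

Area = 43.19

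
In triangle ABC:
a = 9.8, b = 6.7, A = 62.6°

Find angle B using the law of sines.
a/sin(A) = b/sin(B)  ⇒  sin(B) = b·sin(A)/a = 6.7·sin(62.6°)/9.8
sin(62.6°) ≈ 0.887815
sin(B) ≈ 6.7·0.887815/9.8 ≈ 5.94836/9.8 ≈ 0.606976
B = arcsin(0.606976) ≈ 37.3712°
(Since b ≤ a we need B ≤ A, so the obtuse alternative 180° − 37.3712° ≈ 142.629° is rejected.)

B = 37.37°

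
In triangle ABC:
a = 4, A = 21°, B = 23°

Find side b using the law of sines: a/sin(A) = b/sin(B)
a/sin(A) = b/sin(B)  ⇒  b = a·sin(B)/sin(A) = 4·sin(23°)/sin(21°)
sin(23°) ≈ 0.390731, sin(21°) ≈ 0.358368
b ≈ 4·0.390731/0.358368 ≈ 1.56292/0.358368 ≈ 4.36123

b = 4.361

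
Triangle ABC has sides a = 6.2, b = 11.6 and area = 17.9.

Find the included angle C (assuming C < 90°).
Area = ½·a·b·sin(C)  ⇒  sin(C) = 2·Area/(a·b) = 2·17.9/(6.2·11.6) = 35.8/71.92 ≈ 0.497775
C = arcsin(0.497775) ≈ 29.8529° (taking the acute solution since C < 90°)

C = 29.85°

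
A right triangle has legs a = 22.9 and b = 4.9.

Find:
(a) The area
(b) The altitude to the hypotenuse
(a) The legs are perpendicular, so Area = ½·a·b = ½·22.9·4.9 = ½·112.21 = 56.105
(b) Hypotenuse c = √(a² + b²) = √(524.41 + 24.01) = √548.42 ≈ 23.4184
    Area = ½·c·h_c  ⇒  h_c = 2·Area/c = 112.21/23.4184 ≈ 4.79154

Area = 56.105, h_c = 4.792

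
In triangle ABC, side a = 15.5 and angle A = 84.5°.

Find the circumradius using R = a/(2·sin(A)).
R = a/(2·sin(A)) = 15.5/(2·sin(84.5°))
sin(84.5°) ≈ 0.995396
R ≈ 15.5/(2·0.995396) = 15.5/1.99079 ≈ 7.78584

R = 7.786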